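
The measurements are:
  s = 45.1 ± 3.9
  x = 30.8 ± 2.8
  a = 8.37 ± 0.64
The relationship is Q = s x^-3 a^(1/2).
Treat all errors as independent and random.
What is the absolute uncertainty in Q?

0.00129

Products/powers → add relative errors in quadrature, weighted by exponent:
  (1·δs/s)² = (1×0.0865)² = 0.00748;  (-3·δx/x)² = (-3×0.0909)² = 0.0744;  (½·δa/a)² = (0.5×0.0765)² = 0.00146
δQ/Q = √(0.0833) = 0.289
Q = 0.00447, so δQ = 0.289 × 0.00447 = 0.00129.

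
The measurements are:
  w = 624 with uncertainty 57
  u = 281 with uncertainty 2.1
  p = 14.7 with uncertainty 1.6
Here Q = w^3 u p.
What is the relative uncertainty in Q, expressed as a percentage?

Q is a product of powers, so relative uncertainties combine in quadrature:
  (3·δw/w)² = (3×0.0913)² = 0.0751;  (1·δu/u)² = (1×0.00747)² = 5.59e-05;  (1·δp/p)² = (1×0.109)² = 0.0118
δQ/Q = √(0.0870) = 0.295

29.5%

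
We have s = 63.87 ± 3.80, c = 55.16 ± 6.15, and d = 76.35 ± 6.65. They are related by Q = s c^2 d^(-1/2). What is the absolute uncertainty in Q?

5220

Relative error in a monomial: (δQ/Q)² = Σ (nᵢ · δxᵢ/xᵢ)².
  (1·δs/s)² = (1×0.0595)² = 0.00354;  (2·δc/c)² = (2×0.111)² = 0.0497;  (−½·δd/d)² = (-0.5×0.0871)² = 0.00190
δQ/Q = √(0.0552) = 0.235
Q = 22240, so δQ = 0.235 × 22240 = 5220.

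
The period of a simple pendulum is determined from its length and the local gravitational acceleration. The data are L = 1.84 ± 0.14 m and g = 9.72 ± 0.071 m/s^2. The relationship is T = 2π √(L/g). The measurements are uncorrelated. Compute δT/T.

0.0382

Each factor contributes (exponent × relative error)² to (δT/T)²:
  (½·δL/L)² = (0.5×0.0761)² = 0.00145;  (−½·δg/g)² = (-0.5×0.00730)² = 1.33e-05
δT/T = √(0.00146) = 0.0382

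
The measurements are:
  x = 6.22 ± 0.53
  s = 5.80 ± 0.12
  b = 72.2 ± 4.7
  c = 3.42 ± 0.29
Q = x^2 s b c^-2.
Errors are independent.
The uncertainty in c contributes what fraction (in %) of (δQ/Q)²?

(δQ/Q)² = (2·δx/x)² + (1·δs/s)² + (1·δb/b)² + (-2·δc/c)²
  x term: (2×0.0852)² = 0.0290
  s term: (1×0.0207)² = 0.000428
  b term: (1×0.0651)² = 0.00424
  c term: (-2×0.0848)² = 0.0288
Total = 0.0625. Share from c = 0.0288/0.0625 = 0.460.

46.0%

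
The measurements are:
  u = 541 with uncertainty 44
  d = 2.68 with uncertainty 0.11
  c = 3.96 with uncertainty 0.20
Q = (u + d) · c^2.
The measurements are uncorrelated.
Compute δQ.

Let w = u + d = 544. δw = √(δu² + δd²) = √(1940 + 0.0121) = 44.0, so δw/w = 0.0809.
Q is then a monomial in w, c:
δQ/Q = √((δw/w)² + (2·δc/c)²) = √(0.00655 + 0.0102) = 0.129
Q = 8530, so δQ = 0.129 × 8530 = 1100.

1100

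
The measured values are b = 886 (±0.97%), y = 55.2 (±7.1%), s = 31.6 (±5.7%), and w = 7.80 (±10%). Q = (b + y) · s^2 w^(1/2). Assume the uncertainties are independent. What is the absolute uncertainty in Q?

3.28e+05

Let u = b + y = 941. δu = √(δb² + δy²) = √(73.9 + 15.4) = 9.45, so δu/u = 0.0100.
Q is then a monomial in u, s, w:
δQ/Q = √((δu/u)² + (2·δs/s)² + (½·δw/w)²) = √(0.000101 + 0.0130 + 0.00250) = 0.125
Q = 2.62e+06, so δQ = 0.125 × 2.62e+06 = 3.28e+05.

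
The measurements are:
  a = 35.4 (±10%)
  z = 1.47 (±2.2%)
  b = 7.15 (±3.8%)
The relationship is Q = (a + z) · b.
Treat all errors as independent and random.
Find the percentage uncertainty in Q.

10.3%

Let u = a + z = 36.9. δu = √(δa² + δz²) = √(12.5 + 0.00105) = 3.54, so δu/u = 0.0960.
Q is then a monomial in u, b:
δQ/Q = √((δu/u)² + (1·δb/b)²) = √(0.00922 + 0.00144) = 0.103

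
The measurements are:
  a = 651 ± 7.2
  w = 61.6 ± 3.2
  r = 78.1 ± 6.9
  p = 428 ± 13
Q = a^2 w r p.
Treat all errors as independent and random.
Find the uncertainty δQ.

Relative error in a monomial: (δQ/Q)² = Σ (nᵢ · δxᵢ/xᵢ)².
  (2·δa/a)² = (2×0.0111)² = 0.000489;  (1·δw/w)² = (1×0.0519)² = 0.00270;  (1·δr/r)² = (1×0.0883)² = 0.00781;  (1·δp/p)² = (1×0.0304)² = 0.000923
δQ/Q = √(0.0119) = 0.109
Q = 8.73e+11, so δQ = 0.109 × 8.73e+11 = 9.53e+10.

9.53e+10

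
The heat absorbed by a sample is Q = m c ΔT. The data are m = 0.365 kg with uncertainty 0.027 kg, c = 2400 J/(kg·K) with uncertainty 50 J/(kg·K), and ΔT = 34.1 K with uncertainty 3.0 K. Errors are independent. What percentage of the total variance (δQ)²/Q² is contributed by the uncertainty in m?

(δQ/Q)² = (1·δm/m)² + (1·δc/c)² + (1·δΔT/ΔT)²
  m term: (1×0.0740)² = 0.00547
  c term: (1×0.0208)² = 0.000434
  ΔT term: (1×0.0880)² = 0.00774
Total = 0.0136. Share from m = 0.00547/0.0136 = 0.401.

40.1%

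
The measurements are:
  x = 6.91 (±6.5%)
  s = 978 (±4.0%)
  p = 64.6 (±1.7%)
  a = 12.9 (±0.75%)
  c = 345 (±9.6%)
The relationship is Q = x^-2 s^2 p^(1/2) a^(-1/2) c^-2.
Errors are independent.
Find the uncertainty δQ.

Since Q is a product/quotient, work with relative uncertainties:
  (-2·δx/x)² = (-2×0.0650)² = 0.0169;  (2·δs/s)² = (2×0.0400)² = 0.00640;  (½·δp/p)² = (0.5×0.0170)² = 7.23e-05;  (−½·δa/a)² = (-0.5×0.00750)² = 1.41e-05;  (-2·δc/c)² = (-2×0.0960)² = 0.0369
δQ/Q = √(0.0603) = 0.245
Q = 0.377, so δQ = 0.245 × 0.377 = 0.0924.

0.0924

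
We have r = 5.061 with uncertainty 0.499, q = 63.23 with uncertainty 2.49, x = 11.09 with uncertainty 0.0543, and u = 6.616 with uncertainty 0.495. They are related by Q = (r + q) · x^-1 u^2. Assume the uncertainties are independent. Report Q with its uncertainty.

Let w = r + q = 68.29. δw = √(δr² + δq²) = √(0.249 + 6.20) = 2.54, so δw/w = 0.0372.
Q is then a monomial in w, x, u:
δQ/Q = √((δw/w)² + (-1·δx/x)² + (2·δu/u)²) = √(0.00138 + 2.4e-05 + 0.0224) = 0.154
Q = 269.5, so δQ = 0.154 × 269.5 = 41.6.

269.5 ± 41.6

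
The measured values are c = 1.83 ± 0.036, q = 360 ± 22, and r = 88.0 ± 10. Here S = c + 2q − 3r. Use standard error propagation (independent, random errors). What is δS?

For a sum/difference, combine absolute errors in quadrature:
  (δc)² = 0.00130;  (2·δq)² = 1940;  (3·δr)² = 900
δS = √(2840) = 53.3

53.3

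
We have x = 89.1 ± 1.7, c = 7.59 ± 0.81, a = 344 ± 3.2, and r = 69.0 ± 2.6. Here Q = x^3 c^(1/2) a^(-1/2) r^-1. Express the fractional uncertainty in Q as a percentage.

8.70%

Relative error in a monomial: (δQ/Q)² = Σ (nᵢ · δxᵢ/xᵢ)².
  (3·δx/x)² = (3×0.0191)² = 0.00328;  (½·δc/c)² = (0.5×0.107)² = 0.00285;  (−½·δa/a)² = (-0.5×0.00930)² = 2.16e-05;  (-1·δr/r)² = (-1×0.0377)² = 0.00142
δQ/Q = √(0.00757) = 0.0870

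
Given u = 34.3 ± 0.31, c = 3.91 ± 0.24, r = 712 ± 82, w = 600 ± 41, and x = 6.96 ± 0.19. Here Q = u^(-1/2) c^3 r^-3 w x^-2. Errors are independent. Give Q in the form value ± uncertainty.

Q is a product of powers, so relative uncertainties combine in quadrature:
  (−½·δu/u)² = (-0.5×0.00904)² = 2.04e-05;  (3·δc/c)² = (3×0.0614)² = 0.0339;  (-3·δr/r)² = (-3×0.115)² = 0.119;  (1·δw/w)² = (1×0.0683)² = 0.00467;  (-2·δx/x)² = (-2×0.0273)² = 0.00298
δQ/Q = √(0.161) = 0.401
Q = 3.5e-07, so δQ = 0.401 × 3.5e-07 = 1.41e-07.

(3.50 ± 1.41) × 10^-7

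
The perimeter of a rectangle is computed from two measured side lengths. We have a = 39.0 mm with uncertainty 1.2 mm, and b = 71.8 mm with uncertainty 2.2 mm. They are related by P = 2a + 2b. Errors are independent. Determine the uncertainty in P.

Each term contributes (cᵢ δxᵢ)² to (δP)²:
  (2·δa)² = 5.76;  (2·δb)² = 19.4
δP = √(25.1) = 5.01 mm

5.01 mm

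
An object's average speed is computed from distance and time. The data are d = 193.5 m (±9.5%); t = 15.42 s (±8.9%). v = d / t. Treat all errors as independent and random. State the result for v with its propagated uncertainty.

12.55 ± 1.63 m/s

Since v is a product/quotient, work with relative uncertainties:
  (1·δd/d)² = (1×0.0950)² = 0.00903;  (-1·δt/t)² = (-1×0.0890)² = 0.00792
δv/v = √(0.0169) = 0.130
v = 12.55 m/s, so δv = 0.130 × 12.55 = 1.63 m/s.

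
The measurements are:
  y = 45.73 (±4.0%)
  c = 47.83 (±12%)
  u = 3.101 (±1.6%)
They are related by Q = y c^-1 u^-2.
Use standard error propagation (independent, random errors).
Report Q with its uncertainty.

0.09943 ± 0.0130

Relative error in a monomial: (δQ/Q)² = Σ (nᵢ · δxᵢ/xᵢ)².
  (1·δy/y)² = (1×0.0400)² = 0.00160;  (-1·δc/c)² = (-1×0.120)² = 0.0144;  (-2·δu/u)² = (-2×0.0160)² = 0.00102
δQ/Q = √(0.0170) = 0.130
Q = 0.09943, so δQ = 0.130 × 0.09943 = 0.0130.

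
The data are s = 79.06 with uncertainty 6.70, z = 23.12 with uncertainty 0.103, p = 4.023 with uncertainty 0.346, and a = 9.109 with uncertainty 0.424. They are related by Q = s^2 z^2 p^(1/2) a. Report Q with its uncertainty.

(6.104 ± 1.11) × 10^7

Since Q is a product/quotient, work with relative uncertainties:
  (2·δs/s)² = (2×0.0847)² = 0.0287;  (2·δz/z)² = (2×0.00446)² = 7.94e-05;  (½·δp/p)² = (0.5×0.0860)² = 0.00185;  (1·δa/a)² = (1×0.0465)² = 0.00217
δQ/Q = √(0.0328) = 0.181
Q = 6.104e+07, so δQ = 0.181 × 6.104e+07 = 1.11e+07.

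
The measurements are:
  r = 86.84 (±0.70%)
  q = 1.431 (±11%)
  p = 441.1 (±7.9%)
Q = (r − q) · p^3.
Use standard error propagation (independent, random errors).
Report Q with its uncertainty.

(7.330 ± 1.74) × 10^9

Let u = r − q = 85.41. δu = √(δr² + δq²) = √(0.370 + 0.0248) = 0.628, so δu/u = 0.00735.
Q is then a monomial in u, p:
δQ/Q = √((δu/u)² + (3·δp/p)²) = √(5.41e-05 + 0.0562) = 0.237
Q = 7.33e+09, so δQ = 0.237 × 7.33e+09 = 1.74e+09.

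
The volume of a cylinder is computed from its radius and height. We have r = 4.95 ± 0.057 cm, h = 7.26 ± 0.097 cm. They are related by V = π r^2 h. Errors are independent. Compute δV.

14.9 cm^3

Since V is a product/quotient, work with relative uncertainties:
  (2·δr/r)² = (2×0.0115)² = 0.000530;  (1·δh/h)² = (1×0.0134)² = 0.000179
δV/V = √(0.000709) = 0.0266
V = 559 cm^3, so δV = 0.0266 × 559 = 14.9 cm^3.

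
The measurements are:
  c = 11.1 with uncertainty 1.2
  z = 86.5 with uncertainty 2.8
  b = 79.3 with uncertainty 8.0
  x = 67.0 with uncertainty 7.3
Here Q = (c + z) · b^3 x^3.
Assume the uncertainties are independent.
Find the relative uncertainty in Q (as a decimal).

Let u = c + z = 97.6. δu = √(δc² + δz²) = √(1.44 + 7.84) = 3.05, so δu/u = 0.0312.
Q is then a monomial in u, b, x:
δQ/Q = √((δu/u)² + (3·δb/b)² + (3·δx/x)²) = √(0.000974 + 0.0916 + 0.107) = 0.447

0.447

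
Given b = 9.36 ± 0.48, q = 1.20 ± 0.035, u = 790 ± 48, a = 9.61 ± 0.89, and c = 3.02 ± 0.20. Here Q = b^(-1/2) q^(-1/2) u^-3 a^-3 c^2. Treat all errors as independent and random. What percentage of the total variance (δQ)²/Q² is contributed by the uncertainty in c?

(δQ/Q)² = (−½·δb/b)² + (−½·δq/q)² + (-3·δu/u)² + (-3·δa/a)² + (2·δc/c)²
  b term: (-0.5×0.0513)² = 0.000657
  q term: (-0.5×0.0292)² = 0.000213
  u term: (-3×0.0608)² = 0.0332
  a term: (-3×0.0926)² = 0.0772
  c term: (2×0.0662)² = 0.0175
Total = 0.129. Share from c = 0.0175/0.129 = 0.136.

13.6%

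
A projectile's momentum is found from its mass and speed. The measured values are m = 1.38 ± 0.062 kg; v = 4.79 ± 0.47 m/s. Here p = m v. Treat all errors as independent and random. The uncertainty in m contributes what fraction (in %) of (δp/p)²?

17.3%

(δp/p)² = (1·δm/m)² + (1·δv/v)²
  m term: (1×0.0449)² = 0.00202
  v term: (1×0.0981)² = 0.00963
Total = 0.0116. Share from m = 0.00202/0.0116 = 0.173.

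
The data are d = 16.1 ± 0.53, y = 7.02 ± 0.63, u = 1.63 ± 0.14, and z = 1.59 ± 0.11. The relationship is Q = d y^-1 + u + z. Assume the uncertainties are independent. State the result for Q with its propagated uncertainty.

5.51 ± 0.282

Let p = d·y^-1 = 2.29. δp/p = √((1·δd/d)² + (-1·δy/y)²) = √(0.00108 + 0.00805) = 0.0956, so δp = 0.219.
Q = p + u + z: δQ = √(δp² + δu² + δz²) = √(0.0481 + 0.0196 + 0.0121) = 0.282
Q = 5.51.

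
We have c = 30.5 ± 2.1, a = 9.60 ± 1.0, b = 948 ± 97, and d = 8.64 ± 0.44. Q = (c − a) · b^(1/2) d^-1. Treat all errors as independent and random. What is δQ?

9.88

Let u = c − a = 20.9. δu = √(δc² + δa²) = √(4.41 + 1.00) = 2.33, so δu/u = 0.111.
Q is then a monomial in u, b, d:
δQ/Q = √((δu/u)² + (½·δb/b)² + (-1·δd/d)²) = √(0.0124 + 0.00262 + 0.00259) = 0.133
Q = 74.5, so δQ = 0.133 × 74.5 = 9.88.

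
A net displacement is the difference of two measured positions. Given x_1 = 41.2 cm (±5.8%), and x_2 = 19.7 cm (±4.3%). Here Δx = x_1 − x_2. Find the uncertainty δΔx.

Each term contributes (cᵢ δxᵢ)² to (δΔx)²:
  (δx_1)² = 5.71;  (δx_2)² = 0.718
δΔx = √(6.43) = 2.54 cm

2.54 cm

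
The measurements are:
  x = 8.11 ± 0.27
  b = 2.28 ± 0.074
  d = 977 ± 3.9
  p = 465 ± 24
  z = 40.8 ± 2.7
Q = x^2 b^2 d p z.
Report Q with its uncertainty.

Products/powers → add relative errors in quadrature, weighted by exponent:
  (2·δx/x)² = (2×0.0333)² = 0.00443;  (2·δb/b)² = (2×0.0325)² = 0.00421;  (1·δd/d)² = (1×0.00399)² = 1.59e-05;  (1·δp/p)² = (1×0.0516)² = 0.00266;  (1·δz/z)² = (1×0.0662)² = 0.00438
δQ/Q = √(0.0157) = 0.125
Q = 6.34e+09, so δQ = 0.125 × 6.34e+09 = 7.94e+08.

(6.34 ± 0.794) × 10^9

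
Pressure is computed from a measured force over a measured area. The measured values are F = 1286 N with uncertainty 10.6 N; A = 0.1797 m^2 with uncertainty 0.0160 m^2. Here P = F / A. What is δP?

640 Pa

Products/powers → add relative errors in quadrature, weighted by exponent:
  (1·δF/F)² = (1×0.00824)² = 6.79e-05;  (-1·δA/A)² = (-1×0.0890)² = 0.00793
δP/P = √(0.00800) = 0.0894
P = 7156 Pa, so δP = 0.0894 × 7156 = 640 Pa.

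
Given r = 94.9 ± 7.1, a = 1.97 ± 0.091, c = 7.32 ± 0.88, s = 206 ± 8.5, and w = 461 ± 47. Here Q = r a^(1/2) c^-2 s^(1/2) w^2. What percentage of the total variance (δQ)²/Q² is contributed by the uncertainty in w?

39.2%

(δQ/Q)² = (1·δr/r)² + (½·δa/a)² + (-2·δc/c)² + (½·δs/s)² + (2·δw/w)²
  r term: (1×0.0748)² = 0.00560
  a term: (0.5×0.0462)² = 0.000533
  c term: (-2×0.120)² = 0.0578
  s term: (0.5×0.0413)² = 0.000426
  w term: (2×0.102)² = 0.0416
Total = 0.106. Share from w = 0.0416/0.106 = 0.392.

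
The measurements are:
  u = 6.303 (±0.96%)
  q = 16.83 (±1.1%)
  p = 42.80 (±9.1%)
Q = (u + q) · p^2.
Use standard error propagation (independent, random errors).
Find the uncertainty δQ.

7720

Let w = u + q = 23.13. δw = √(δu² + δq²) = √(0.00366 + 0.0343) = 0.195, so δw/w = 0.00842.
Q is then a monomial in w, p:
δQ/Q = √((δw/w)² + (2·δp/p)²) = √(7.09e-05 + 0.0331) = 0.182
Q = 42380, so δQ = 0.182 × 42380 = 7720.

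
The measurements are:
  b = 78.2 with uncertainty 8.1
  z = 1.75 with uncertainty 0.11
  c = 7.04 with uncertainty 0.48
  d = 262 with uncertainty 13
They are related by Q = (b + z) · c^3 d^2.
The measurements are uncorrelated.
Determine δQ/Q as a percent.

Let u = b + z = 80.0. δu = √(δb² + δz²) = √(65.6 + 0.0121) = 8.10, so δu/u = 0.101.
Q is then a monomial in u, c, d:
δQ/Q = √((δu/u)² + (3·δc/c)² + (2·δd/d)²) = √(0.0103 + 0.0418 + 0.00985) = 0.249

24.9%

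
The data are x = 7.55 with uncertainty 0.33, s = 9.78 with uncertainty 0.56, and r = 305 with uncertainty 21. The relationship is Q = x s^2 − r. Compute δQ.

91.0

Let p = x·s^2 = 722. δp/p = √((1·δx/x)² + (2·δs/s)²) = √(0.00191 + 0.0131) = 0.123, so δp = 88.5.
Q = p − r: δQ = √(δp² + δr²) = √(7840 + 441) = 91.0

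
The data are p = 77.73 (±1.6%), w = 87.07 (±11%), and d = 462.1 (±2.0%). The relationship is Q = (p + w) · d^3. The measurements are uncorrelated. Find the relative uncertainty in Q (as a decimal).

Let u = p + w = 164.8. δu = √(δp² + δw²) = √(1.55 + 91.7) = 9.66, so δu/u = 0.0586.
Q is then a monomial in u, d:
δQ/Q = √((δu/u)² + (3·δd/d)²) = √(0.00343 + 0.00360) = 0.0839

0.0839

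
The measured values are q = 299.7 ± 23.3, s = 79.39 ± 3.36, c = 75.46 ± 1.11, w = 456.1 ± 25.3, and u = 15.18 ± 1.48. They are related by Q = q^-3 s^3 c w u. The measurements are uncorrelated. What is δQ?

Q is a product of powers, so relative uncertainties combine in quadrature:
  (-3·δq/q)² = (-3×0.0777)² = 0.0544;  (3·δs/s)² = (3×0.0423)² = 0.0161;  (1·δc/c)² = (1×0.0147)² = 0.000216;  (1·δw/w)² = (1×0.0555)² = 0.00308;  (1·δu/u)² = (1×0.0975)² = 0.00951
δQ/Q = √(0.0833) = 0.289
Q = 9711, so δQ = 0.289 × 9711 = 2800.

2800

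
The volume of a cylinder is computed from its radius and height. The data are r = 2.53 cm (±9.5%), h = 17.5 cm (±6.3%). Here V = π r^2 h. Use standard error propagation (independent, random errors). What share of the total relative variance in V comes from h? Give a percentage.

9.91%

(δV/V)² = (2·δr/r)² + (1·δh/h)²
  r term: (2×0.0950)² = 0.0361
  h term: (1×0.0630)² = 0.00397
Total = 0.0401. Share from h = 0.00397/0.0401 = 0.0991.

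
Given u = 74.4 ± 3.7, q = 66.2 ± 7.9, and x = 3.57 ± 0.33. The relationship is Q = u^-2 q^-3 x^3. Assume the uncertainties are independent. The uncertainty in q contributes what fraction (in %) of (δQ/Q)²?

59.6%

(δQ/Q)² = (-2·δu/u)² + (-3·δq/q)² + (3·δx/x)²
  u term: (-2×0.0497)² = 0.00989
  q term: (-3×0.119)² = 0.128
  x term: (3×0.0924)² = 0.0769
Total = 0.215. Share from q = 0.128/0.215 = 0.596.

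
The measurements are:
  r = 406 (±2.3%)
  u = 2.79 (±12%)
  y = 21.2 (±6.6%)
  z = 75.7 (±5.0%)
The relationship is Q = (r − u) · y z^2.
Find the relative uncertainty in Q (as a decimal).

Let w = r − u = 403. δw = √(δr² + δu²) = √(87.2 + 0.112) = 9.34, so δw/w = 0.0232.
Q is then a monomial in w, y, z:
δQ/Q = √((δw/w)² + (1·δy/y)² + (2·δz/z)²) = √(0.000537 + 0.00436 + 0.0100) = 0.122

0.122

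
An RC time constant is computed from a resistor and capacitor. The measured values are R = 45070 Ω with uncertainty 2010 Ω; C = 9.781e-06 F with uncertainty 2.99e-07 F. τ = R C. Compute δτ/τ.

For a monomial τ ∝ R, C, fractional errors add in quadrature:
  (1·δR/R)² = (1×0.0446)² = 0.00199;  (1·δC/C)² = (1×0.0306)² = 0.000934
δτ/τ = √(0.00292) = 0.0541

0.0541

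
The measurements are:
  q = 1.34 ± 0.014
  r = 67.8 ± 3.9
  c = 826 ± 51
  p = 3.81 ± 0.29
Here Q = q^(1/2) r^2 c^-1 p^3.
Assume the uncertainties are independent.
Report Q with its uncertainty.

356 ± 93.7

For a monomial Q ∝ q^(1/2), r^2, c^-1, p^3, fractional errors add in quadrature:
  (½·δq/q)² = (0.5×0.0104)² = 2.73e-05;  (2·δr/r)² = (2×0.0575)² = 0.0132;  (-1·δc/c)² = (-1×0.0617)² = 0.00381;  (3·δp/p)² = (3×0.0761)² = 0.0521
δQ/Q = √(0.0692) = 0.263
Q = 356, so δQ = 0.263 × 356 = 93.7.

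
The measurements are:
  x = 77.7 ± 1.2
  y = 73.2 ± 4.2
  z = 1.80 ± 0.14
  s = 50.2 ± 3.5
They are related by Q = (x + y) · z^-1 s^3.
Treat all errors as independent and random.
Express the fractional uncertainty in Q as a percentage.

Let u = x + y = 151. δu = √(δx² + δy²) = √(1.44 + 17.6) = 4.37, so δu/u = 0.0289.
Q is then a monomial in u, z, s:
δQ/Q = √((δu/u)² + (-1·δz/z)² + (3·δs/s)²) = √(0.000838 + 0.00605 + 0.0437) = 0.225

22.5%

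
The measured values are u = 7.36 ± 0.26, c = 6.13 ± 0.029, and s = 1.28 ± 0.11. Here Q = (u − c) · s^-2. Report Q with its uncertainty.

Let w = u − c = 1.23. δw = √(δu² + δc²) = √(0.0676 + 0.000841) = 0.262, so δw/w = 0.213.
Q is then a monomial in w, s:
δQ/Q = √((δw/w)² + (-2·δs/s)²) = √(0.0452 + 0.0295) = 0.273
Q = 0.751, so δQ = 0.273 × 0.751 = 0.205.

0.751 ± 0.205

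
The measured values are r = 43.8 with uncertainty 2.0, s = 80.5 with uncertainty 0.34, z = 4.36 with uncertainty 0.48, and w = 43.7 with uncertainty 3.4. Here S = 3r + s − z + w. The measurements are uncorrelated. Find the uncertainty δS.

6.92

For a sum/difference, combine absolute errors in quadrature:
  (3·δr)² = 36.0;  (δs)² = 0.116;  (δz)² = 0.230;  (δw)² = 11.6
δS = √(47.9) = 6.92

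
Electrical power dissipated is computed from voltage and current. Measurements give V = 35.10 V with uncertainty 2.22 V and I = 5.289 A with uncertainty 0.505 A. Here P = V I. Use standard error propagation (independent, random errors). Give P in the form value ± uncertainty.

Since P is a product/quotient, work with relative uncertainties:
  (1·δV/V)² = (1×0.0632)² = 0.00400;  (1·δI/I)² = (1×0.0955)² = 0.00912
δP/P = √(0.0131) = 0.115
P = 185.6 W, so δP = 0.115 × 185.6 = 21.3 W.

185.6 ± 21.3 W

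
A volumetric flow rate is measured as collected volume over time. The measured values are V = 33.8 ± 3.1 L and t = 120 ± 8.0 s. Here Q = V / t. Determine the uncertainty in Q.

Q is a product of powers, so relative uncertainties combine in quadrature:
  (1·δV/V)² = (1×0.0917)² = 0.00841;  (-1·δt/t)² = (-1×0.0667)² = 0.00444
δQ/Q = √(0.0129) = 0.113
Q = 0.282 L/s, so δQ = 0.113 × 0.282 = 0.0319 L/s.

0.0319 L/s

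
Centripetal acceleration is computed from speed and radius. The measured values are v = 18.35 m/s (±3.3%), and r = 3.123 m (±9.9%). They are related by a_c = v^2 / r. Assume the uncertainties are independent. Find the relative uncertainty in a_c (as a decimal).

0.119

Relative error in a monomial: (δa_c/a_c)² = Σ (nᵢ · δxᵢ/xᵢ)².
  (2·δv/v)² = (2×0.0330)² = 0.00436;  (-1·δr/r)² = (-1×0.0990)² = 0.00980
δa_c/a_c = √(0.0142) = 0.119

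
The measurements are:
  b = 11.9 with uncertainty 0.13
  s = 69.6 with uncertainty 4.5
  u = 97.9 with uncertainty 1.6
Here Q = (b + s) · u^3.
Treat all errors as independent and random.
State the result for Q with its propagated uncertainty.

(7.65 ± 0.565) × 10^7

Let w = b + s = 81.5. δw = √(δb² + δs²) = √(0.0169 + 20.2) = 4.50, so δw/w = 0.0552.
Q is then a monomial in w, u:
δQ/Q = √((δw/w)² + (3·δu/u)²) = √(0.00305 + 0.00240) = 0.0739
Q = 7.65e+07, so δQ = 0.0739 × 7.65e+07 = 5.65e+06.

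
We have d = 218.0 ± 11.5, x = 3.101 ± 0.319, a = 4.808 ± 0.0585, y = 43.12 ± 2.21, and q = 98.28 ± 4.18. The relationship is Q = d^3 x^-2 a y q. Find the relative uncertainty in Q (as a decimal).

Since Q is a product/quotient, work with relative uncertainties:
  (3·δd/d)² = (3×0.0528)² = 0.0250;  (-2·δx/x)² = (-2×0.103)² = 0.0423;  (1·δa/a)² = (1×0.0122)² = 0.000148;  (1·δy/y)² = (1×0.0513)² = 0.00263;  (1·δq/q)² = (1×0.0425)² = 0.00181
δQ/Q = √(0.0720) = 0.268

0.268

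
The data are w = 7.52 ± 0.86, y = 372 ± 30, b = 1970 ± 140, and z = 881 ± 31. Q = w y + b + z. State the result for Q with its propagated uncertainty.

5650 ± 417

Let p = w·y = 2800. δp/p = √((1·δw/w)² + (1·δy/y)²) = √(0.0131 + 0.00650) = 0.140, so δp = 391.
Q = p + b + z: δQ = √(δp² + δb² + δz²) = √(1.53e+05 + 19600 + 961) = 417
Q = 5650.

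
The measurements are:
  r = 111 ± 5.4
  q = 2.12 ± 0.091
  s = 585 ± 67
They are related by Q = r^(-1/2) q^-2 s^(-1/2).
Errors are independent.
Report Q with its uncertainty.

For a monomial Q ∝ r^(-1/2), q^-2, s^(-1/2), fractional errors add in quadrature:
  (−½·δr/r)² = (-0.5×0.0486)² = 0.000592;  (-2·δq/q)² = (-2×0.0429)² = 0.00737;  (−½·δs/s)² = (-0.5×0.115)² = 0.00328
δQ/Q = √(0.0112) = 0.106
Q = 0.000873, so δQ = 0.106 × 0.000873 = 9.26e-05.

(8.73 ± 0.926) × 10^-4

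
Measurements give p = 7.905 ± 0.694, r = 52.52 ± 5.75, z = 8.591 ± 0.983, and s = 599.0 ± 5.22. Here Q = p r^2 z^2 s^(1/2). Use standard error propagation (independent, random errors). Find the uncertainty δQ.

Since Q is a product/quotient, work with relative uncertainties:
  (1·δp/p)² = (1×0.0878)² = 0.00771;  (2·δr/r)² = (2×0.109)² = 0.0479;  (2·δz/z)² = (2×0.114)² = 0.0524;  (½·δs/s)² = (0.5×0.00871)² = 1.9e-05
δQ/Q = √(0.108) = 0.329
Q = 3.939e+07, so δQ = 0.329 × 3.939e+07 = 1.29e+07.

1.29e+07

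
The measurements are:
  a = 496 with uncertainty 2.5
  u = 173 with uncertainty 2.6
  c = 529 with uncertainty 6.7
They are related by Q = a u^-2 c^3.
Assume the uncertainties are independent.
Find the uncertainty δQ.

Since Q is a product/quotient, work with relative uncertainties:
  (1·δa/a)² = (1×0.00504)² = 2.54e-05;  (-2·δu/u)² = (-2×0.0150)² = 0.000903;  (3·δc/c)² = (3×0.0127)² = 0.00144
δQ/Q = √(0.00237) = 0.0487
Q = 2.45e+06, so δQ = 0.0487 × 2.45e+06 = 1.19e+05.

1.19e+05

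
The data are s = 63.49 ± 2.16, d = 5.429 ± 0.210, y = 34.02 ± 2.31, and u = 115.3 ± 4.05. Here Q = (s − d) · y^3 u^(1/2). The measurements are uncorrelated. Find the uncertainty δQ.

5.1e+06

Let w = s − d = 58.06. δw = √(δs² + δd²) = √(4.67 + 0.0441) = 2.17, so δw/w = 0.0374.
Q is then a monomial in w, y, u:
δQ/Q = √((δw/w)² + (3·δy/y)² + (½·δu/u)²) = √(0.00140 + 0.0415 + 0.000308) = 0.208
Q = 2.455e+07, so δQ = 0.208 × 2.455e+07 = 5.1e+06.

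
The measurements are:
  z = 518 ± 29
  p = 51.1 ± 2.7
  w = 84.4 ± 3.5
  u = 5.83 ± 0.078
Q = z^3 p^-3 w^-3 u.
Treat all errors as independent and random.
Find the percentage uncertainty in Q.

For a monomial Q ∝ z^3, p^-3, w^-3, u, fractional errors add in quadrature:
  (3·δz/z)² = (3×0.0560)² = 0.0282;  (-3·δp/p)² = (-3×0.0528)² = 0.0251;  (-3·δw/w)² = (-3×0.0415)² = 0.0155;  (1·δu/u)² = (1×0.0134)² = 0.000179
δQ/Q = √(0.0690) = 0.263

26.3%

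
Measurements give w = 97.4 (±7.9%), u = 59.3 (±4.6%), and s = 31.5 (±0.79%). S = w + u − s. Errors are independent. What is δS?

8.17

For a sum/difference, combine absolute errors in quadrature:
  (δw)² = 59.2;  (δu)² = 7.44;  (δs)² = 0.0619
δS = √(66.7) = 8.17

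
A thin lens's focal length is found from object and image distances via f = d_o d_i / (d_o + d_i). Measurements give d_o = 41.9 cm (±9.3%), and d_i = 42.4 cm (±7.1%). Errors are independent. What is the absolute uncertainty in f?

∂f/∂d_o = (d_i/(d_o+d_i))² = 0.253;  ∂f/∂d_i = (d_o/(d_o+d_i))² = 0.247
δf = √((∂f/∂d_o · δd_o)² + (∂f/∂d_i · δd_i)²) = √(0.972 + 0.553) = 1.23 cm

1.23 cm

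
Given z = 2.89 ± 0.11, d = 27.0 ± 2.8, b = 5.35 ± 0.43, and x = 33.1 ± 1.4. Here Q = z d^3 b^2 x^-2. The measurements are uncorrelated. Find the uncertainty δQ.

Each factor contributes (exponent × relative error)² to (δQ/Q)²:
  (1·δz/z)² = (1×0.0381)² = 0.00145;  (3·δd/d)² = (3×0.104)² = 0.0968;  (2·δb/b)² = (2×0.0804)² = 0.0258;  (-2·δx/x)² = (-2×0.0423)² = 0.00716
δQ/Q = √(0.131) = 0.362
Q = 1490, so δQ = 0.362 × 1490 = 538.

538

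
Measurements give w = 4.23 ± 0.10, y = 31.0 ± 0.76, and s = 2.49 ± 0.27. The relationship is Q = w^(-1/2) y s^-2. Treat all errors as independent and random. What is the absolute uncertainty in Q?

Products/powers → add relative errors in quadrature, weighted by exponent:
  (−½·δw/w)² = (-0.5×0.0236)² = 0.000140;  (1·δy/y)² = (1×0.0245)² = 0.000601;  (-2·δs/s)² = (-2×0.108)² = 0.0470
δQ/Q = √(0.0478) = 0.219
Q = 2.43, so δQ = 0.219 × 2.43 = 0.531.

0.531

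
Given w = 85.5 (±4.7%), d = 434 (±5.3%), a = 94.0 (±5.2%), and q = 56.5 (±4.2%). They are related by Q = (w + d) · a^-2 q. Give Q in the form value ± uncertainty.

Let u = w + d = 520. δu = √(δw² + δd²) = √(16.1 + 529) = 23.4, so δu/u = 0.0449.
Q is then a monomial in u, a, q:
δQ/Q = √((δu/u)² + (-2·δa/a)² + (1·δq/q)²) = √(0.00202 + 0.0108 + 0.00176) = 0.121
Q = 3.32, so δQ = 0.121 × 3.32 = 0.401.

3.32 ± 0.401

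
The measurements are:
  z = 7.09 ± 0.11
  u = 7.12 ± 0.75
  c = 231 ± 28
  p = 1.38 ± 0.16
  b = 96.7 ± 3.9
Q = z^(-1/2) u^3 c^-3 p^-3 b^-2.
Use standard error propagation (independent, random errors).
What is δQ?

2.68e-10

Relative error in a monomial: (δQ/Q)² = Σ (nᵢ · δxᵢ/xᵢ)².
  (−½·δz/z)² = (-0.5×0.0155)² = 6.02e-05;  (3·δu/u)² = (3×0.105)² = 0.0999;  (-3·δc/c)² = (-3×0.121)² = 0.132;  (-3·δp/p)² = (-3×0.116)² = 0.121;  (-2·δb/b)² = (-2×0.0403)² = 0.00651
δQ/Q = √(0.360) = 0.600
Q = 4.47e-10, so δQ = 0.600 × 4.47e-10 = 2.68e-10.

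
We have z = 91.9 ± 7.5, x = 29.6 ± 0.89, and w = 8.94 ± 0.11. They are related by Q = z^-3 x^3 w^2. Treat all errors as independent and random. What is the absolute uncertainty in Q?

0.700

Each factor contributes (exponent × relative error)² to (δQ/Q)²:
  (-3·δz/z)² = (-3×0.0816)² = 0.0599;  (3·δx/x)² = (3×0.0301)² = 0.00814;  (2·δw/w)² = (2×0.0123)² = 0.000606
δQ/Q = √(0.0687) = 0.262
Q = 2.67, so δQ = 0.262 × 2.67 = 0.700.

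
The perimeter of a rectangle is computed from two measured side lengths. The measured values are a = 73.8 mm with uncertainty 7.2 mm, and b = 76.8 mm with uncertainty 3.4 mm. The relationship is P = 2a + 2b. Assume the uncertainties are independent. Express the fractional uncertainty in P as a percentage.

5.29%

P is a linear combination, so absolute uncertainties add in quadrature:
  (2·δa)² = 207;  (2·δb)² = 46.2
δP = √(254) = 15.9 mm
P = 301 mm, so δP/P = 15.9/301 = 0.0529.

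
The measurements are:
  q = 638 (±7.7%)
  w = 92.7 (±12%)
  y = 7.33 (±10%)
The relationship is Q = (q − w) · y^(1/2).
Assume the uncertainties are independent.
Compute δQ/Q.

Let u = q − w = 545. δu = √(δq² + δw²) = √(2410 + 124) = 50.4, so δu/u = 0.0924.
Q is then a monomial in u, y:
δQ/Q = √((δu/u)² + (½·δy/y)²) = √(0.00853 + 0.00250) = 0.105

0.105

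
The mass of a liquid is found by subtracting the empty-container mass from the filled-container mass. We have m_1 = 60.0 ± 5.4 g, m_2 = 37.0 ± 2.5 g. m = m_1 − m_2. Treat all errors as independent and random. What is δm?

Sums and differences: (δm)² = Σ (cᵢ δxᵢ)².
  (δm_1)² = 29.2;  (δm_2)² = 6.25
δm = √(35.4) = 5.95 g

5.95 g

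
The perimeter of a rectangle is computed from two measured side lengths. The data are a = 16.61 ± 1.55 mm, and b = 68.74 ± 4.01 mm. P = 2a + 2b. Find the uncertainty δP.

For a sum/difference, combine absolute errors in quadrature:
  (2·δa)² = 9.61;  (2·δb)² = 64.3
δP = √(73.9) = 8.60 mm

8.60 mm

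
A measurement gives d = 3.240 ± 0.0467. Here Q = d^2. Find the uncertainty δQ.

Since Q is a product/quotient, work with relative uncertainties:
  (2·δd/d)² = (2×0.0144)² = 0.000831
δQ/Q = √(0.000831) = 0.0288
Q = 10.50, so δQ = 0.0288 × 10.50 = 0.303.

0.303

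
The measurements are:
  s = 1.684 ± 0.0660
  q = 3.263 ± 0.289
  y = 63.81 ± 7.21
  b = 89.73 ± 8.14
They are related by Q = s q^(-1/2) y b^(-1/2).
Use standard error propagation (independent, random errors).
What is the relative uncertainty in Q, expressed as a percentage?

13.5%

For a monomial Q ∝ s, q^(-1/2), y, b^(-1/2), fractional errors add in quadrature:
  (1·δs/s)² = (1×0.0392)² = 0.00154;  (−½·δq/q)² = (-0.5×0.0886)² = 0.00196;  (1·δy/y)² = (1×0.113)² = 0.0128;  (−½·δb/b)² = (-0.5×0.0907)² = 0.00206
δQ/Q = √(0.0183) = 0.135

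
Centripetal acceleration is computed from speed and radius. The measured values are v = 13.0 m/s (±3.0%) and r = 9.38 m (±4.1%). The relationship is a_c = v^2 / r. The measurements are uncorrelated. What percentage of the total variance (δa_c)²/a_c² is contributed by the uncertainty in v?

68.2%

(δa_c/a_c)² = (2·δv/v)² + (-1·δr/r)²
  v term: (2×0.0300)² = 0.00360
  r term: (-1×0.0410)² = 0.00168
Total = 0.00528. Share from v = 0.00360/0.00528 = 0.682.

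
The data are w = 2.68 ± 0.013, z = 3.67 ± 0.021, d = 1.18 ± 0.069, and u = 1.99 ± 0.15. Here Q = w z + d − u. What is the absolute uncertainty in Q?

0.181

Let p = w·z = 9.84. δp/p = √((1·δw/w)² + (1·δz/z)²) = √(2.35e-05 + 3.27e-05) = 0.00750, so δp = 0.0738.
Q = p + d − u: δQ = √(δp² + δd² + δu²) = √(0.00544 + 0.00476 + 0.0225) = 0.181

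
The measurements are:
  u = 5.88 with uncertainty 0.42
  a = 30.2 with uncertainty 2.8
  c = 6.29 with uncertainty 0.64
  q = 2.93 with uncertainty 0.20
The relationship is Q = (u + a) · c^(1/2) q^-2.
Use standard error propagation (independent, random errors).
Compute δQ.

Let w = u + a = 36.1. δw = √(δu² + δa²) = √(0.176 + 7.84) = 2.83, so δw/w = 0.0785.
Q is then a monomial in w, c, q:
δQ/Q = √((δw/w)² + (½·δc/c)² + (-2·δq/q)²) = √(0.00616 + 0.00259 + 0.0186) = 0.165
Q = 10.5, so δQ = 0.165 × 10.5 = 1.74.

1.74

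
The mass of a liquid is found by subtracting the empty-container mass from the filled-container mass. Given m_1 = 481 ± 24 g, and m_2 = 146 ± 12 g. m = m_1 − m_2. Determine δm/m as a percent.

8.01%

Absolute uncertainties add in quadrature for a linear combination:
  (δm_1)² = 576;  (δm_2)² = 144
δm = √(720) = 26.8 g
m = 335 g, so δm/m = 26.8/335 = 0.0801.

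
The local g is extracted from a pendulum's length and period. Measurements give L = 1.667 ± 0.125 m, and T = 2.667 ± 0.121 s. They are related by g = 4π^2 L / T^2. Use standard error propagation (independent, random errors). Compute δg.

Products/powers → add relative errors in quadrature, weighted by exponent:
  (1·δL/L)² = (1×0.0750)² = 0.00562;  (-2·δT/T)² = (-2×0.0454)² = 0.00823
δg/g = √(0.0139) = 0.118
g = 9.252 m/s^2, so δg = 0.118 × 9.252 = 1.09 m/s^2.

1.09 m/s^2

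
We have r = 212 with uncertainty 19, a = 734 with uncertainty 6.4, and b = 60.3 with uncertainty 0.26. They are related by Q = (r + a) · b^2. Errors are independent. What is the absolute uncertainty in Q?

Let u = r + a = 946. δu = √(δr² + δa²) = √(361 + 41.0) = 20.0, so δu/u = 0.0212.
Q is then a monomial in u, b:
δQ/Q = √((δu/u)² + (2·δb/b)²) = √(0.000449 + 7.44e-05) = 0.0229
Q = 3.44e+06, so δQ = 0.0229 × 3.44e+06 = 78700.

78700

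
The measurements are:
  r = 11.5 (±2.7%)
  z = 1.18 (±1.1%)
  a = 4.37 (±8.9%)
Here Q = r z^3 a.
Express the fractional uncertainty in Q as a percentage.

Since Q is a product/quotient, work with relative uncertainties:
  (1·δr/r)² = (1×0.0270)² = 0.000729;  (3·δz/z)² = (3×0.0110)² = 0.00109;  (1·δa/a)² = (1×0.0890)² = 0.00792
δQ/Q = √(0.00974) = 0.0987

9.87%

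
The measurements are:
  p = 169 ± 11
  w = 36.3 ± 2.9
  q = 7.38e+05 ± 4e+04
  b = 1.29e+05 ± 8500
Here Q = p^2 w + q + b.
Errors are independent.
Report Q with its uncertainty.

(1.90 ± 0.164) × 10^6

Let h = p^2·w = 1.04e+06. δh/h = √((2·δp/p)² + (1·δw/w)²) = √(0.0169 + 0.00638) = 0.153, so δh = 1.58e+05.
Q = h + q + b: δQ = √(δh² + δq² + δb²) = √(2.51e+10 + 1.6e+09 + 7.22e+07) = 1.64e+05
Q = 1.9e+06.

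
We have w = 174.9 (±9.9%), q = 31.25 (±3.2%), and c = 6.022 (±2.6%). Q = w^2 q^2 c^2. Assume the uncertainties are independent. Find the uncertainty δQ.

Q is a product of powers, so relative uncertainties combine in quadrature:
  (2·δw/w)² = (2×0.0990)² = 0.0392;  (2·δq/q)² = (2×0.0320)² = 0.00410;  (2·δc/c)² = (2×0.0260)² = 0.00270
δQ/Q = √(0.0460) = 0.214
Q = 1.083e+09, so δQ = 0.214 × 1.083e+09 = 2.32e+08.

2.32e+08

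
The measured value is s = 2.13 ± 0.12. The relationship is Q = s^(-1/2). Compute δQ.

Q ∝ s^(-1/2), so δQ/Q = |−½| · δs/s = 0.5 × 0.0563 = 0.0282.
Q = 0.685, so δQ = 0.0282 × 0.685 = 0.0193.

0.0193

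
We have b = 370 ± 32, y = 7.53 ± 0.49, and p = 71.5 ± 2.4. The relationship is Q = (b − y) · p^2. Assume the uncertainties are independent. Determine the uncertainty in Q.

Let u = b − y = 362. δu = √(δb² + δy²) = √(1020 + 0.240) = 32.0, so δu/u = 0.0883.
Q is then a monomial in u, p:
δQ/Q = √((δu/u)² + (2·δp/p)²) = √(0.00780 + 0.00451) = 0.111
Q = 1.85e+06, so δQ = 0.111 × 1.85e+06 = 2.06e+05.

2.06e+05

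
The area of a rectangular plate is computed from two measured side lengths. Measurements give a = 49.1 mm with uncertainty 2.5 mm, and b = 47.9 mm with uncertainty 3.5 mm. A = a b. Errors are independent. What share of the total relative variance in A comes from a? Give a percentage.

(δA/A)² = (1·δa/a)² + (1·δb/b)²
  a term: (1×0.0509)² = 0.00259
  b term: (1×0.0731)² = 0.00534
Total = 0.00793. Share from a = 0.00259/0.00793 = 0.327.

32.7%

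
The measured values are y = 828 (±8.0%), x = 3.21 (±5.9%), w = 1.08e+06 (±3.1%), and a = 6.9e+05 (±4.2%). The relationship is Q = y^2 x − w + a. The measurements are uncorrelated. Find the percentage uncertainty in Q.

Let p = y^2·x = 2.2e+06. δp/p = √((2·δy/y)² + (1·δx/x)²) = √(0.0256 + 0.00348) = 0.171, so δp = 3.75e+05.
Q = p − w + a: δQ = √(δp² + δw² + δa²) = √(1.41e+11 + 1.12e+09 + 8.4e+08) = 3.78e+05
Q = 1.81e+06, so δQ/Q = 3.78e+05/1.81e+06 = 0.209.

20.9%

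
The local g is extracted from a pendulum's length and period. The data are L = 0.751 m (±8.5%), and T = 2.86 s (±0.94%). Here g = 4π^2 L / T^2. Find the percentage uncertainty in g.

Each factor contributes (exponent × relative error)² to (δg/g)²:
  (1·δL/L)² = (1×0.0850)² = 0.00723;  (-2·δT/T)² = (-2×0.00940)² = 0.000353
δg/g = √(0.00758) = 0.0871

8.71%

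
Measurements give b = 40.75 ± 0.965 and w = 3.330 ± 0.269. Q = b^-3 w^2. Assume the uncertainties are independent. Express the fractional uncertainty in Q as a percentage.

17.6%

Each factor contributes (exponent × relative error)² to (δQ/Q)²:
  (-3·δb/b)² = (-3×0.0237)² = 0.00505;  (2·δw/w)² = (2×0.0808)² = 0.0261
δQ/Q = √(0.0311) = 0.176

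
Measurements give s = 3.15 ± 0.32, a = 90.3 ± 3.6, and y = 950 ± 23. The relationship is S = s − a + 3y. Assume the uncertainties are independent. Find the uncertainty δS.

69.1

Sums and differences: (δS)² = Σ (cᵢ δxᵢ)².
  (δs)² = 0.102;  (δa)² = 13.0;  (3·δy)² = 4760
δS = √(4770) = 69.1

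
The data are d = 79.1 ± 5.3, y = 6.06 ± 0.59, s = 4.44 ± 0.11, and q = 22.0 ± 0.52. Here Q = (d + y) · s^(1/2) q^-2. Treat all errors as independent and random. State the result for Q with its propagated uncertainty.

0.371 ± 0.0294

Let u = d + y = 85.2. δu = √(δd² + δy²) = √(28.1 + 0.348) = 5.33, so δu/u = 0.0626.
Q is then a monomial in u, s, q:
δQ/Q = √((δu/u)² + (½·δs/s)² + (-2·δq/q)²) = √(0.00392 + 0.000153 + 0.00223) = 0.0794
Q = 0.371, so δQ = 0.0794 × 0.371 = 0.0294.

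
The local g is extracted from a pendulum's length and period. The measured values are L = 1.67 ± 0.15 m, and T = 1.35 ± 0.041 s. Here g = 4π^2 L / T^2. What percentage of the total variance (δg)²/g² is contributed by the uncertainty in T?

(δg/g)² = (1·δL/L)² + (-2·δT/T)²
  L term: (1×0.0898)² = 0.00807
  T term: (-2×0.0304)² = 0.00369
Total = 0.0118. Share from T = 0.00369/0.0118 = 0.314.

31.4%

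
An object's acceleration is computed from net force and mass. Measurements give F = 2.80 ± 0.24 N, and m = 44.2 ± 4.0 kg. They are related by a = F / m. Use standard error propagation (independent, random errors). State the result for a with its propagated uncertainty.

a is a product of powers, so relative uncertainties combine in quadrature:
  (1·δF/F)² = (1×0.0857)² = 0.00735;  (-1·δm/m)² = (-1×0.0905)² = 0.00819
δa/a = √(0.0155) = 0.125
a = 0.0633 m/s^2, so δa = 0.125 × 0.0633 = 0.00790 m/s^2.

0.0633 ± 0.00790 m/s^2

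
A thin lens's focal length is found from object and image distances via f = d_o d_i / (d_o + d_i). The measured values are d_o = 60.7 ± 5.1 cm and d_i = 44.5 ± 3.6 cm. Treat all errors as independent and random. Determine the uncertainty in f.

1.51 cm

∂f/∂d_o = (d_i/(d_o+d_i))² = 0.179;  ∂f/∂d_i = (d_o/(d_o+d_i))² = 0.333
δf = √((∂f/∂d_o · δd_o)² + (∂f/∂d_i · δd_i)²) = √(0.833 + 1.44) = 1.51 cm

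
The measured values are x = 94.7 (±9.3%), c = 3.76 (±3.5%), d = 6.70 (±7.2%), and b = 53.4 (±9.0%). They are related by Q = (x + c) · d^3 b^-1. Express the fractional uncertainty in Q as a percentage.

Let u = x + c = 98.5. δu = √(δx² + δc²) = √(77.6 + 0.0173) = 8.81, so δu/u = 0.0895.
Q is then a monomial in u, d, b:
δQ/Q = √((δu/u)² + (3·δd/d)² + (-1·δb/b)²) = √(0.00800 + 0.0467 + 0.00810) = 0.251

25.1%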